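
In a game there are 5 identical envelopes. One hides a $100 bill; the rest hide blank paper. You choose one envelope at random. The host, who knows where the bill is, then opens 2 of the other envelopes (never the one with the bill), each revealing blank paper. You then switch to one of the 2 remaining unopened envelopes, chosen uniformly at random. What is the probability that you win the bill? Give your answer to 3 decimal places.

Your original envelope holds the bill with probability 1/5, so the other 4 collectively hold it with probability 4/5.
The host can always find 2 empty envelopes to open, so the reveals don't change that 4/5; it is now spread over the 2 remaining unopened envelopes.
P(win by switching) = (4/5) · (1/2) = 2/5 ≈ 0.400.

0.400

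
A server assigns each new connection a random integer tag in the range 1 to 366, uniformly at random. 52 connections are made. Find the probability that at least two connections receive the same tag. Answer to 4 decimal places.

It's easier to compute the probability that all 52 are distinct.
P(all distinct) = 366/366 · 365/366 · ··· · 315/366 ≈ 0.0222.
So the probability of at least one match is 1 − 0.0222 = 0.9778.

0.9778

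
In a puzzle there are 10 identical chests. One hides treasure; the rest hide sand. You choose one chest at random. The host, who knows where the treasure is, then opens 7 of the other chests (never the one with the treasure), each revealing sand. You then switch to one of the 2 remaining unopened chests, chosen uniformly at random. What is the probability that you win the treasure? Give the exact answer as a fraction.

9/20

Your original chest holds the treasure with probability 1/10, so the other 9 collectively hold it with probability 9/10.
The host can always find 7 empty chests to open, so the reveals don't change that 9/10; it is now spread over the 2 remaining unopened chests.
P(win by switching) = (9/10) · (1/2) = 9/20.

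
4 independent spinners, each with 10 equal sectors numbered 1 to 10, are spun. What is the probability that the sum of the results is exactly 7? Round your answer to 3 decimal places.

There are 10^4 = 10000 equally likely outcomes.
The number of ordered 4-tuples from {1,…,10} summing to 7 is 20.
P(sum = 7) = 20/10000 = 1/500 ≈ 0.002.

0.002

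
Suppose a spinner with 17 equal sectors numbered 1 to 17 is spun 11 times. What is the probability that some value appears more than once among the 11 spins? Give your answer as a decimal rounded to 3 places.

0.986

P(all 11 different) = 17/17 · 16/17 · ··· · 7/17 ≈ 0.014.
P(at least two equal) = 1 − 0.014 = 0.986.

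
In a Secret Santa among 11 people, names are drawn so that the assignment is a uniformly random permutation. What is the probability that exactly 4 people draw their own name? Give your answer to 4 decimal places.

0.0153

Choose which 4 of the 11 are fixed: C(11,4) = 330 ways.
The remaining 7 must have no fixed point: D(7) = 1854.
P = 330·1854/39916800 = 103/6720 ≈ 0.0153.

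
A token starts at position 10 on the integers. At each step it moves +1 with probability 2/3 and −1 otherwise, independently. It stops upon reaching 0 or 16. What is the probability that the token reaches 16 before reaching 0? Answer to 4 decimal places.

Let r = q/p = (1/3)/(2/3) = 1/2. The recurrence P(i) = p·P(i+1) + q·P(i−1) with P(0)=0, P(16)=1 gives P(i) = (1 − r^i)/(1 − r^16).
P(10) = (1 − (1/2)^10) / (1 − (1/2)^16) = 21824/21845 ≈ 0.9990.

0.9990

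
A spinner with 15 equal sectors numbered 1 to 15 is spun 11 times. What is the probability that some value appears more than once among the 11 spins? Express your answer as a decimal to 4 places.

0.9937

P(all 11 different) = 15/15 · 14/15 · ··· · 5/15 ≈ 0.0063.
P(at least two equal) = 1 − 0.0063 = 0.9937.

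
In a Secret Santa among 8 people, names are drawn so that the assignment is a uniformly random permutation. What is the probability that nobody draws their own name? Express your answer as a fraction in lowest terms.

2119/5760

This is the derangement probability: permutations of 8 with no fixed point.
D(8) = 8! · (1 − 1/1! + 1/2! − ··· + (−1)^8/8!) = 14833.
P = 14833/40320 = 2119/5760.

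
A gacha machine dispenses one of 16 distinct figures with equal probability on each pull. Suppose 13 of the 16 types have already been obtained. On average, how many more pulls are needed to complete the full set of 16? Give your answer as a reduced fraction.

Starting from 13 distinct types, each trial gives a new one with probability (16−i)/16 when i types are held, so the wait for the next new type is 16/(16−i).
E = 16/3 + 16/2 + 16/1 = 88/3.

88/3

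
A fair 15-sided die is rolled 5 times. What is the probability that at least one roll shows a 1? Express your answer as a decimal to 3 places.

P(no roll shows a 1) = (14/15)^5 ≈ 0.708.
P(at least one) = 1 − 0.708 = 0.292.

0.292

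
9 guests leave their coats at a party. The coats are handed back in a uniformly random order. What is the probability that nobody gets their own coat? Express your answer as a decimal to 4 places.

0.3679

This is the derangement probability: permutations of 9 with no fixed point.
D(9) = 9! · (1 − 1/1! + 1/2! − ··· + (−1)^9/9!) = 133496.
P = 133496/362880 = 16687/45360 ≈ 0.3679.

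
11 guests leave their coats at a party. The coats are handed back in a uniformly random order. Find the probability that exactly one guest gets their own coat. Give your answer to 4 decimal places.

Choose which one is fixed: C(11,1) = 11 ways.
The remaining 10 must have no fixed point: D(10) = 1334961.
P = 11·1334961/39916800 = 16481/44800 ≈ 0.3679.

0.3679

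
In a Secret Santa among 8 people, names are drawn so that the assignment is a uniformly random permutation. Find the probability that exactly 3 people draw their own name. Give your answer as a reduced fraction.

Choose which 3 of the 8 are fixed: C(8,3) = 56 ways.
The remaining 5 must have no fixed point: D(5) = 44.
P = 56·44/40320 = 11/180.

11/180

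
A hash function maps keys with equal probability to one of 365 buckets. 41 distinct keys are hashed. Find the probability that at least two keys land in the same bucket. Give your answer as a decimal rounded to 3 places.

It's easier to compute the probability that all 41 are distinct.
P(all distinct) = 365/365 · 364/365 · ··· · 325/365 ≈ 0.097.
So the probability of at least one match is 1 − 0.097 = 0.903.

0.903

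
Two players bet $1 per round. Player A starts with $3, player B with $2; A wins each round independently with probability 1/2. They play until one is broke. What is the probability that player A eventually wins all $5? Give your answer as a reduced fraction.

With a fair step, P(i) = ½P(i−1) + ½P(i+1) with P(0)=0, P(5)=1 has the linear solution P(i) = i/5.
P(3) = 3/5.

3/5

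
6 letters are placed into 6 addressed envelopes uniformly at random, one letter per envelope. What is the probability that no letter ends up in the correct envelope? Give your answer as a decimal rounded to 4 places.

0.3681

This is the derangement probability: permutations of 6 with no fixed point.
D(6) = 6! · (1 − 1/1! + 1/2! − ··· + (−1)^6/6!) = 265.
P = 265/720 = 53/144 ≈ 0.3681.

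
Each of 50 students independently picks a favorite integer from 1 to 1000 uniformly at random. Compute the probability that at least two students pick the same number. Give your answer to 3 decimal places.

It's easier to compute the probability that all 50 are distinct.
P(all distinct) = 1000/1000 · 999/1000 · ··· · 951/1000 ≈ 0.288.
So the probability of at least one match is 1 − 0.288 = 0.712.

0.712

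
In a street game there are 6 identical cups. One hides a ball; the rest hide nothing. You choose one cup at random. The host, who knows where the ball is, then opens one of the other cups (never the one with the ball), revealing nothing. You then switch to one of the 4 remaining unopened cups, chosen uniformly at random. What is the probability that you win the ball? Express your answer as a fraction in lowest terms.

5/24

Your original cup holds the ball with probability 1/6, so the other 5 collectively hold it with probability 5/6.
The host can always find an empty cup to open, so this doesn't change that 5/6; it is now spread over the 4 remaining unopened cups.
P(win by switching) = (5/6) · (1/4) = 5/24.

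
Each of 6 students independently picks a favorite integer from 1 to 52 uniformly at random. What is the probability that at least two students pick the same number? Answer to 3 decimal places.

0.259

It's easier to compute the probability that all 6 are distinct.
P(all distinct) = 52/52 · 51/52 · ··· · 47/52 ≈ 0.741.
So the probability of at least one match is 1 − 0.741 = 0.259.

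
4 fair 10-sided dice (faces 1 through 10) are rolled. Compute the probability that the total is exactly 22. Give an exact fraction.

67/1000

There are 10^4 = 10000 equally likely outcomes.
The number of ordered 4-tuples from {1,…,10} summing to 22 is 670.
P(sum = 22) = 670/10000 = 67/1000.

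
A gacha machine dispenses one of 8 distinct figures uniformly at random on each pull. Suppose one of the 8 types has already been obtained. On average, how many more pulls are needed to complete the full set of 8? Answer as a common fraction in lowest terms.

726/35

Starting from 1 distinct type, each trial gives a new one with probability (8−i)/8 when i types are held, so the wait for the next new type is 8/(8−i).
E = 8/7 + 8/6 + 8/5 + 8/4 + 8/3 + 8/2 + 8/1 = 726/35.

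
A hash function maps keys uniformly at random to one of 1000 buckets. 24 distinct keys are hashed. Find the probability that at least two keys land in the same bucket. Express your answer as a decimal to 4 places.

0.2428

It's easier to compute the probability that all 24 are distinct.
P(all distinct) = 1000/1000 · 999/1000 · ··· · 977/1000 ≈ 0.7572.
So the probability of at least one match is 1 − 0.7572 = 0.2428.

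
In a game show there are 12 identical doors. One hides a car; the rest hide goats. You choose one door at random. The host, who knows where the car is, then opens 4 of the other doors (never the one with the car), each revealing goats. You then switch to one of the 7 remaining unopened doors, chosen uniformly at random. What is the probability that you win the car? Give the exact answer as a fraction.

Your original door holds the car with probability 1/12, so the other 11 collectively hold it with probability 11/12.
The host can always find 4 empty doors to open, so the reveals don't change that 11/12; it is now spread over the 7 remaining unopened doors.
P(win by switching) = (11/12) · (1/7) = 11/84.

11/84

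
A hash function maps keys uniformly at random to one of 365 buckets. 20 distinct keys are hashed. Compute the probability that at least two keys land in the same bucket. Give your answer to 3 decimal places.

It's easier to compute the probability that all 20 are distinct.
P(all distinct) = 365/365 · 364/365 · ··· · 346/365 ≈ 0.589.
So the probability of at least one match is 1 − 0.589 = 0.411.

0.411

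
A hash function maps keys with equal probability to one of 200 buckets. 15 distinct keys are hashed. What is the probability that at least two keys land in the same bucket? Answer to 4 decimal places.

0.4162

It's easier to compute the probability that all 15 are distinct.
P(all distinct) = 200/200 · 199/200 · ··· · 186/200 ≈ 0.5838.
So the probability of at least one match is 1 − 0.5838 = 0.4162.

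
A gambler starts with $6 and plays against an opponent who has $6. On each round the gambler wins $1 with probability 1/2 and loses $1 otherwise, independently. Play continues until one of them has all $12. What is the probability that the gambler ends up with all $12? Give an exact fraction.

1/2

With a fair step, P(i) = ½P(i−1) + ½P(i+1) with P(0)=0, P(12)=1 has the linear solution P(i) = i/12.
P(6) = 6/12 = 1/2.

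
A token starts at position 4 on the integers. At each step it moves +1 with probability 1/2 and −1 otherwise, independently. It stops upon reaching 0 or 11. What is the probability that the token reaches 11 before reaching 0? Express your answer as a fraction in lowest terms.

With a fair step, P(i) = ½P(i−1) + ½P(i+1) with P(0)=0, P(11)=1 has the linear solution P(i) = i/11.
P(4) = 4/11.

4/11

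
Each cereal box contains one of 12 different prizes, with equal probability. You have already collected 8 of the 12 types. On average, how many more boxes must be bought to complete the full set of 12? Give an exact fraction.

25

Starting from 8 distinct types, each trial gives a new one with probability (12−i)/12 when i types are held, so the wait for the next new type is 12/(12−i).
E = 12/4 + 12/3 + 12/2 + 12/1 = 25.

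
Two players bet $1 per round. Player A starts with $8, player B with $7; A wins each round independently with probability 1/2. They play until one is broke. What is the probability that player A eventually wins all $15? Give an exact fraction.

With a fair step, P(i) = ½P(i−1) + ½P(i+1) with P(0)=0, P(15)=1 has the linear solution P(i) = i/15.
P(8) = 8/15.

8/15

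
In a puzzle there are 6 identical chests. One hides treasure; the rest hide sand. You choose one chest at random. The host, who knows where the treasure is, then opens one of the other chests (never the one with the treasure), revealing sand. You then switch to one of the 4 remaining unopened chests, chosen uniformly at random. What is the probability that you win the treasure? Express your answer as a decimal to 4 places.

Your original chest holds the treasure with probability 1/6, so the other 5 collectively hold it with probability 5/6.
The host can always find an empty chest to open, so this doesn't change that 5/6; it is now spread over the 4 remaining unopened chests.
P(win by switching) = (5/6) · (1/4) = 5/24 ≈ 0.2083.

0.2083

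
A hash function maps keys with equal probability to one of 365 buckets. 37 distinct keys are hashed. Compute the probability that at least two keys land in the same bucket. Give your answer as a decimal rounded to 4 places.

It's easier to compute the probability that all 37 are distinct.
P(all distinct) = 365/365 · 364/365 · ··· · 329/365 ≈ 0.1513.
So the probability of at least one match is 1 − 0.1513 = 0.8487.

0.8487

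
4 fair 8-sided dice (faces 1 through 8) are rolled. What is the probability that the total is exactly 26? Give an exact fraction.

21/1024

There are 8^4 = 4096 equally likely outcomes.
The number of ordered 4-tuples from {1,…,8} summing to 26 is 84.
P(sum = 26) = 84/4096 = 21/1024.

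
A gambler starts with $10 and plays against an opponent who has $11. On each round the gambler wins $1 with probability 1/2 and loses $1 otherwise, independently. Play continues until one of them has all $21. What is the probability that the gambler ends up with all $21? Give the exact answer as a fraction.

With a fair step, P(i) = ½P(i−1) + ½P(i+1) with P(0)=0, P(21)=1 has the linear solution P(i) = i/21.
P(10) = 10/21.

10/21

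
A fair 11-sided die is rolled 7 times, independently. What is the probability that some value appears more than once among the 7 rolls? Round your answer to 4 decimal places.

P(all 7 different) = 11/11 · 10/11 · ··· · 5/11 ≈ 0.0853.
P(at least two equal) = 1 − 0.0853 = 0.9147.

0.9147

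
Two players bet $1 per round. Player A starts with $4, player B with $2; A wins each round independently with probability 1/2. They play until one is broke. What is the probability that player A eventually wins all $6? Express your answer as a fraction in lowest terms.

With a fair step, P(i) = ½P(i−1) + ½P(i+1) with P(0)=0, P(6)=1 has the linear solution P(i) = i/6.
P(4) = 4/6 = 2/3.

2/3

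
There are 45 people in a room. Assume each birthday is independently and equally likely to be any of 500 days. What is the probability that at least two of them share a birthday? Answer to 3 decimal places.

0.870

It's easier to compute the probability that all 45 are distinct.
P(all distinct) = 500/500 · 499/500 · ··· · 456/500 ≈ 0.130.
So the probability of at least one match is 1 − 0.130 = 0.870.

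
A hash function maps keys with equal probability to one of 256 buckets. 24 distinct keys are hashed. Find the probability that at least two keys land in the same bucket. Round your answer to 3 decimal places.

It's easier to compute the probability that all 24 are distinct.
P(all distinct) = 256/256 · 255/256 · ··· · 233/256 ≈ 0.329.
So the probability of at least one match is 1 − 0.329 = 0.671.

0.671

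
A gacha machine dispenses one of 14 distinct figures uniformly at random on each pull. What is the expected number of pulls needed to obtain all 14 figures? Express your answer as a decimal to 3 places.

After i distinct types are collected, each trial gives a new one with probability (14−i)/14, so the expected wait for the next new type is 14/(14−i).
E = 14/14 + 14/13 + 14/12 + 14/11 + 14/10 + 14/9 + 14/8 + 14/7 + 14/6 + 14/5 + 14/4 + 14/3 + 14/2 + 14/1 = 1171733/25740 ≈ 45.522.

45.522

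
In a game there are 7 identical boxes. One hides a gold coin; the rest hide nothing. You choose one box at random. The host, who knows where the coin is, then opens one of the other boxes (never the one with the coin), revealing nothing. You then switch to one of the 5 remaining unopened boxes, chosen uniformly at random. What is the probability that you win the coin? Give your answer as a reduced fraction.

Your original box holds the coin with probability 1/7, so the other 6 collectively hold it with probability 6/7.
The host can always find an empty box to open, so this doesn't change that 6/7; it is now spread over the 5 remaining unopened boxes.
P(win by switching) = (6/7) · (1/5) = 6/35.

6/35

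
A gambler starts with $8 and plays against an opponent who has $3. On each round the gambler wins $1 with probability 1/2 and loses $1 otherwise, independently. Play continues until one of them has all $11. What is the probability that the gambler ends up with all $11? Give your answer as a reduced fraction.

8/11

With a fair step, P(i) = ½P(i−1) + ½P(i+1) with P(0)=0, P(11)=1 has the linear solution P(i) = i/11.
P(8) = 8/11.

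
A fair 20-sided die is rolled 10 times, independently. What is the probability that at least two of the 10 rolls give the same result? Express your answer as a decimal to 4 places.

P(all 10 different) = 20/20 · 19/20 · ··· · 11/20 ≈ 0.0655.
P(at least two equal) = 1 − 0.0655 = 0.9345.

0.9345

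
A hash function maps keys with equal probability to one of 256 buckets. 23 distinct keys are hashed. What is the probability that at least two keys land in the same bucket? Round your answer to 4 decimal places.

It's easier to compute the probability that all 23 are distinct.
P(all distinct) = 256/256 · 255/256 · ··· · 234/256 ≈ 0.3611.
So the probability of at least one match is 1 − 0.3611 = 0.6389.

0.6389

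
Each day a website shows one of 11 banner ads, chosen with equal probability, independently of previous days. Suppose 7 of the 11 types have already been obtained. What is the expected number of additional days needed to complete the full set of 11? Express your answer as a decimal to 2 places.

22.92

Starting from 7 distinct types, each trial gives a new one with probability (11−i)/11 when i types are held, so the wait for the next new type is 11/(11−i).
E = 11/4 + 11/3 + 11/2 + 11/1 = 275/12 ≈ 22.92.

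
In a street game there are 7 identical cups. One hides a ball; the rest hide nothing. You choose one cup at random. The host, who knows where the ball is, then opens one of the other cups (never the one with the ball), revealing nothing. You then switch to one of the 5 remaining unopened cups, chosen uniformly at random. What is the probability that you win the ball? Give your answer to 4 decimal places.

0.1714

Your original cup holds the ball with probability 1/7, so the other 6 collectively hold it with probability 6/7.
The host can always find an empty cup to open, so this doesn't change that 6/7; it is now spread over the 5 remaining unopened cups.
P(win by switching) = (6/7) · (1/5) = 6/35 ≈ 0.1714.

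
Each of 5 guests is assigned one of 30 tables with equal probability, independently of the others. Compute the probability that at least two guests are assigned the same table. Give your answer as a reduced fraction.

It's easier to compute the probability that all 5 are distinct.
P(all distinct) = 30/30 · 29/30 · ··· · 26/30 = 2639/3750.
So the probability of at least one match is 1 − 2639/3750 = 1111/3750.

1111/3750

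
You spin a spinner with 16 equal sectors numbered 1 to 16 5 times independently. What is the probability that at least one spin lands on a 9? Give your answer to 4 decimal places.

0.2758

P(no spin lands on a 9) = (15/16)^5 ≈ 0.7242.
P(at least one) = 1 − 0.7242 = 0.2758.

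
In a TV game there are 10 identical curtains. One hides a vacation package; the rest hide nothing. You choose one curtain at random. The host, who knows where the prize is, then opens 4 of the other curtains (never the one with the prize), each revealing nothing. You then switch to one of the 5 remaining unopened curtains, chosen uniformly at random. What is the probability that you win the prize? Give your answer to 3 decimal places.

0.180

Your original curtain holds the prize with probability 1/10, so the other 9 collectively hold it with probability 9/10.
The host can always find 4 empty curtains to open, so the reveals don't change that 9/10; it is now spread over the 5 remaining unopened curtains.
P(win by switching) = (9/10) · (1/5) = 9/50 ≈ 0.180.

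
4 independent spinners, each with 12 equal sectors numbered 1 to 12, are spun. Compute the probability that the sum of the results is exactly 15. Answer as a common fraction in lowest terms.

91/5184

There are 12^4 = 20736 equally likely outcomes.
The number of ordered 4-tuples from {1,…,12} summing to 15 is 364.
P(sum = 15) = 364/20736 = 91/5184.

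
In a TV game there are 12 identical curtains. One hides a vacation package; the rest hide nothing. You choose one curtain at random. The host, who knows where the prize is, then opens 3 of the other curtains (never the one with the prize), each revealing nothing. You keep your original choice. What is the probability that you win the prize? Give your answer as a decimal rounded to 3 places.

The host can always open 3 empty curtains regardless of your choice, so the reveals give no information about your original curtain.
P(win by staying) = 1/12 ≈ 0.083.

0.083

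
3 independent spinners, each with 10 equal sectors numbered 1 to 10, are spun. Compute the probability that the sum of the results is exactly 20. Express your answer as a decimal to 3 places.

0.063

There are 10^3 = 1000 equally likely outcomes.
The number of ordered 3-tuples from {1,…,10} summing to 20 is 63.
P(sum = 20) = 63/1000 ≈ 0.063.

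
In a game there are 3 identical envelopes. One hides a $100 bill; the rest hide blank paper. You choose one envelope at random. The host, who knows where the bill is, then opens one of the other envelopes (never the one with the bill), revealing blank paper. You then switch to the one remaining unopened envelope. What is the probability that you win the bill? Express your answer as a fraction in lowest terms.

Your original envelope holds the bill with probability 1/3, so the other 2 collectively hold it with probability 2/3.
The host can always find an empty envelope to open, so this doesn't change that 2/3; it is now spread over the 1 remaining unopened envelope.
P(win by switching) = (2/3) · (1/1) = 2/3.

2/3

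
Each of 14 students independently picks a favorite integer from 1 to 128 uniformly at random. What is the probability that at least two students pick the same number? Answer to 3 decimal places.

It's easier to compute the probability that all 14 are distinct.
P(all distinct) = 128/128 · 127/128 · ··· · 115/128 ≈ 0.478.
So the probability of at least one match is 1 − 0.478 = 0.522.

0.522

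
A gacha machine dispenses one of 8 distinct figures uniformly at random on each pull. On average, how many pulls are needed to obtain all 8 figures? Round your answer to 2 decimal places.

After i distinct types are collected, each trial gives a new one with probability (8−i)/8, so the expected wait for the next new type is 8/(8−i).
E = 8/8 + 8/7 + 8/6 + 8/5 + 8/4 + 8/3 + 8/2 + 8/1 = 761/35 ≈ 21.74.

21.74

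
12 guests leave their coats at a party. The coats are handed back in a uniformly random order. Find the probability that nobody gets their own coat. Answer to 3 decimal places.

This is the derangement probability: permutations of 12 with no fixed point.
D(12) = 12! · (1 − 1/1! + 1/2! − ··· + (−1)^12/12!) = 176214841.
P = 176214841/479001600 = 16019531/43545600 ≈ 0.368.

0.368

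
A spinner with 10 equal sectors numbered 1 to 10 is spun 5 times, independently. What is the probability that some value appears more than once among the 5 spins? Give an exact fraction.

P(all 5 different) = 10/10 · 9/10 · ··· · 6/10 = 189/625.
P(at least two equal) = 1 − 189/625 = 436/625.

436/625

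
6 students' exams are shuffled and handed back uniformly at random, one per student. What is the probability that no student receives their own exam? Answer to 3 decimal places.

This is the derangement probability: permutations of 6 with no fixed point.
D(6) = 6! · (1 − 1/1! + 1/2! − ··· + (−1)^6/6!) = 265.
P = 265/720 = 53/144 ≈ 0.368.

0.368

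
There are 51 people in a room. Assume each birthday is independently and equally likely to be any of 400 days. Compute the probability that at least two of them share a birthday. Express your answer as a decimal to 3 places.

It's easier to compute the probability that all 51 are distinct.
P(all distinct) = 400/400 · 399/400 · ··· · 350/400 ≈ 0.036.
So the probability of at least one match is 1 − 0.036 = 0.964.

0.964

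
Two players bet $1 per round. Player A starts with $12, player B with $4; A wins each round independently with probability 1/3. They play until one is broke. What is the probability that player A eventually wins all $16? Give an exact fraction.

273/4369

Let r = q/p = (2/3)/(1/3) = 2. The recurrence P(i) = p·P(i+1) + q·P(i−1) with P(0)=0, P(16)=1 gives P(i) = (1 − r^i)/(1 − r^16).
P(12) = (1 − (2)^12) / (1 − (2)^16) = 273/4369.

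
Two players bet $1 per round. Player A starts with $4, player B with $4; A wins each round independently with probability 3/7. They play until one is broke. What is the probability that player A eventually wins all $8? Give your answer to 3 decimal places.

0.240

Let r = q/p = (4/7)/(3/7) = 4/3. The recurrence P(i) = p·P(i+1) + q·P(i−1) with P(0)=0, P(8)=1 gives P(i) = (1 − r^i)/(1 − r^8).
P(4) = (1 − (4/3)^4) / (1 − (4/3)^8) = 81/337 ≈ 0.240.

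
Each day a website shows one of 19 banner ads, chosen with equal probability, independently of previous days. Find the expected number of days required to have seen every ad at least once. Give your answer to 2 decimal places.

67.41

After i distinct types are collected, each trial gives a new one with probability (19−i)/19, so the expected wait for the next new type is 19/(19−i).
E = 19/19 + 19/18 + 19/17 + 19/16 + 19/15 + 19/14 + 19/13 + 19/12 + 19/11 + 19/10 + 19/9 + 19/8 + 19/7 + 19/6 + 19/5 + 19/4 + 19/3 + 19/2 + 19/1 = 275295799/4084080 ≈ 67.41.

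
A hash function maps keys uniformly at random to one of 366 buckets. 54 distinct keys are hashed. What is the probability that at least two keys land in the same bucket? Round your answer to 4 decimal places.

It's easier to compute the probability that all 54 are distinct.
P(all distinct) = 366/366 · 365/366 · ··· · 313/366 ≈ 0.0163.
So the probability of at least one match is 1 − 0.0163 = 0.9837.

0.9837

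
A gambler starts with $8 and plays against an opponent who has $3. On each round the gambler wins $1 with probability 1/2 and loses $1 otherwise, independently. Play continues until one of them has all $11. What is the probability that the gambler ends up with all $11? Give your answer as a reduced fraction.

8/11

With a fair step, P(i) = ½P(i−1) + ½P(i+1) with P(0)=0, P(11)=1 has the linear solution P(i) = i/11.
P(8) = 8/11.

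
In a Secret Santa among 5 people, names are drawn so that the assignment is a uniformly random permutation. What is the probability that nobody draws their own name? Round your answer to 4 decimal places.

This is the derangement probability: permutations of 5 with no fixed point.
D(5) = 5! · (1 − 1/1! + 1/2! − ··· + (−1)^5/5!) = 44.
P = 44/120 = 11/30 ≈ 0.3667.

0.3667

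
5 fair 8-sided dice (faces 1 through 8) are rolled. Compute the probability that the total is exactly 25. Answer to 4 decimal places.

There are 8^5 = 32768 equally likely outcomes.
The number of ordered 5-tuples from {1,…,8} summing to 25 is 2226.
P(sum = 25) = 2226/32768 = 1113/16384 ≈ 0.0679.

0.0679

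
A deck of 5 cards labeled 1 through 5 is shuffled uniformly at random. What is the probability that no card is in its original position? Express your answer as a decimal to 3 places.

This is the derangement probability: permutations of 5 with no fixed point.
D(5) = 5! · (1 − 1/1! + 1/2! − ··· + (−1)^5/5!) = 44.
P = 44/120 = 11/30 ≈ 0.367.

0.367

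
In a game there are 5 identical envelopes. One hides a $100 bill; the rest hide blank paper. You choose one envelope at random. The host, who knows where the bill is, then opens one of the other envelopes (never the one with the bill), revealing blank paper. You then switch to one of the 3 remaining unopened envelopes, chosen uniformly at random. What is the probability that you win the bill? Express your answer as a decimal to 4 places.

0.2667

Your original envelope holds the bill with probability 1/5, so the other 4 collectively hold it with probability 4/5.
The host can always find an empty envelope to open, so this doesn't change that 4/5; it is now spread over the 3 remaining unopened envelopes.
P(win by switching) = (4/5) · (1/3) = 4/15 ≈ 0.2667.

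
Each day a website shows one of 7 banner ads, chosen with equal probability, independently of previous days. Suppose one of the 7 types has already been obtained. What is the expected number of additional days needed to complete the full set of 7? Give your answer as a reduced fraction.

Starting from 1 distinct type, each trial gives a new one with probability (7−i)/7 when i types are held, so the wait for the next new type is 7/(7−i).
E = 7/6 + 7/5 + 7/4 + 7/3 + 7/2 + 7/1 = 343/20.

343/20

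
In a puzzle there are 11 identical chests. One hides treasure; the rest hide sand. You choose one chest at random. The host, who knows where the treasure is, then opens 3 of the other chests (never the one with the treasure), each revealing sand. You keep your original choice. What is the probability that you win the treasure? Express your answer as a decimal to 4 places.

0.0909

The host can always open 3 empty chests regardless of your choice, so the reveals give no information about your original chest.
P(win by staying) = 1/11 ≈ 0.0909.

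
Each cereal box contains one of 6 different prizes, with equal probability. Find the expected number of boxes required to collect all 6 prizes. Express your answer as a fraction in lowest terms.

147/10

After i distinct types are collected, each trial gives a new one with probability (6−i)/6, so the expected wait for the next new type is 6/(6−i).
E = 6/6 + 6/5 + 6/4 + 6/3 + 6/2 + 6/1 = 147/10.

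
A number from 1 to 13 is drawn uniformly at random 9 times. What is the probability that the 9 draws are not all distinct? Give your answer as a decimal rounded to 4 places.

0.9755

P(all 9 different) = 13/13 · 12/13 · ··· · 5/13 ≈ 0.0245.
P(at least two equal) = 1 − 0.0245 = 0.9755.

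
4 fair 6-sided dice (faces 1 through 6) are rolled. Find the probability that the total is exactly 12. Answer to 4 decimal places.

There are 6^4 = 1296 equally likely outcomes.
The number of ordered 4-tuples from {1,…,6} summing to 12 is 125.
P(sum = 12) = 125/1296 ≈ 0.0965.

0.0965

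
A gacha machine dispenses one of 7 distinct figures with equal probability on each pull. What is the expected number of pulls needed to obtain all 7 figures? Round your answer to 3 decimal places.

18.150

After i distinct types are collected, each trial gives a new one with probability (7−i)/7, so the expected wait for the next new type is 7/(7−i).
E = 7/7 + 7/6 + 7/5 + 7/4 + 7/3 + 7/2 + 7/1 = 363/20 ≈ 18.150.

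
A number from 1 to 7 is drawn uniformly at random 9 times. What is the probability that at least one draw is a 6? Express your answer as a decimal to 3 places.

P(no draw is a 6) = (6/7)^9 ≈ 0.250.
P(at least one) = 1 − 0.250 = 0.750.

0.750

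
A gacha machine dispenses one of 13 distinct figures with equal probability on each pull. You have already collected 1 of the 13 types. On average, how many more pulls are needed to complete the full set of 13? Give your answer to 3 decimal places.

Starting from 1 distinct type, each trial gives a new one with probability (13−i)/13 when i types are held, so the wait for the next new type is 13/(13−i).
E = 13/12 + 13/11 + 13/10 + 13/9 + 13/8 + 13/7 + 13/6 + 13/5 + 13/4 + 13/3 + 13/2 + 13/1 = 1118273/27720 ≈ 40.342.

40.342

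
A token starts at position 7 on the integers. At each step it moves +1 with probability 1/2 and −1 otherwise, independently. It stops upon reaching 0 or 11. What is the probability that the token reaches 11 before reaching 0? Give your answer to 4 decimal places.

0.6364

With a fair step, P(i) = ½P(i−1) + ½P(i+1) with P(0)=0, P(11)=1 has the linear solution P(i) = i/11.
P(7) = 7/11 ≈ 0.6364.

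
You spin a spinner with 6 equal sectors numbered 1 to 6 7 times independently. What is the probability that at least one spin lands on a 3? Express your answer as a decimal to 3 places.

0.721

P(no spin lands on a 3) = (5/6)^7 ≈ 0.279.
P(at least one) = 1 − 0.279 = 0.721.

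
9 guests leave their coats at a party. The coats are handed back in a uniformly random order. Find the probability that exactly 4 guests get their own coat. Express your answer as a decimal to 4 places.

0.0153

Choose which 4 of the 9 are fixed: C(9,4) = 126 ways.
The remaining 5 must have no fixed point: D(5) = 44.
P = 126·44/362880 = 11/720 ≈ 0.0153.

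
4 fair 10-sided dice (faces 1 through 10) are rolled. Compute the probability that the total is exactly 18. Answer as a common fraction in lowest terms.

27/500

There are 10^4 = 10000 equally likely outcomes.
The number of ordered 4-tuples from {1,…,10} summing to 18 is 540.
P(sum = 18) = 540/10000 = 27/500.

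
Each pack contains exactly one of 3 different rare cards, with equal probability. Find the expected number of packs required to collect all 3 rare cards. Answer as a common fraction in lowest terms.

11/2

After i distinct types are collected, each trial gives a new one with probability (3−i)/3, so the expected wait for the next new type is 3/(3−i).
E = 3/3 + 3/2 + 3/1 = 11/2.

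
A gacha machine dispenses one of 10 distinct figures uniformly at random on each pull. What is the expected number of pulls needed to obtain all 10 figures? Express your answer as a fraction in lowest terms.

After i distinct types are collected, each trial gives a new one with probability (10−i)/10, so the expected wait for the next new type is 10/(10−i).
E = 10/10 + 10/9 + 10/8 + 10/7 + 10/6 + 10/5 + 10/4 + 10/3 + 10/2 + 10/1 = 7381/252.

7381/252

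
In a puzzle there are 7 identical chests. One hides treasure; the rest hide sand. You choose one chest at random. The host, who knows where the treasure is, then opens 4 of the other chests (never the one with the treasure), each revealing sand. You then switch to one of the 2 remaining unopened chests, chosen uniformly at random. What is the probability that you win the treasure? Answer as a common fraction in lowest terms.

Your original chest holds the treasure with probability 1/7, so the other 6 collectively hold it with probability 6/7.
The host can always find 4 empty chests to open, so the reveals don't change that 6/7; it is now spread over the 2 remaining unopened chests.
P(win by switching) = (6/7) · (1/2) = 3/7.

3/7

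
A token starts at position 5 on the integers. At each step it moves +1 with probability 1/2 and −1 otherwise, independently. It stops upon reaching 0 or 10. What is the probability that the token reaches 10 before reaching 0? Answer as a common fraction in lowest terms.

With a fair step, P(i) = ½P(i−1) + ½P(i+1) with P(0)=0, P(10)=1 has the linear solution P(i) = i/10.
P(5) = 5/10 = 1/2.

1/2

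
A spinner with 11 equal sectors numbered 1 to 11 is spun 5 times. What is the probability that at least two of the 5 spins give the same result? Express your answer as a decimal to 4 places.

P(all 5 different) = 11/11 · 10/11 · ··· · 7/11 ≈ 0.3442.
P(at least two equal) = 1 − 0.3442 = 0.6558.

0.6558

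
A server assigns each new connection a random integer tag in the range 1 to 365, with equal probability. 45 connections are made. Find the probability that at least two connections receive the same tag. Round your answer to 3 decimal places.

It's easier to compute the probability that all 45 are distinct.
P(all distinct) = 365/365 · 364/365 · ··· · 321/365 ≈ 0.059.
So the probability of at least one match is 1 − 0.059 = 0.941.

0.941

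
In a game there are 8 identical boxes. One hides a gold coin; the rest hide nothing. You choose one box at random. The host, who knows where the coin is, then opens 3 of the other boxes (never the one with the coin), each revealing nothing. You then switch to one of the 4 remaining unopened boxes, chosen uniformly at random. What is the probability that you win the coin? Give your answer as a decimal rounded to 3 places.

Your original box holds the coin with probability 1/8, so the other 7 collectively hold it with probability 7/8.
The host can always find 3 empty boxes to open, so the reveals don't change that 7/8; it is now spread over the 4 remaining unopened boxes.
P(win by switching) = (7/8) · (1/4) = 7/32 ≈ 0.219.

0.219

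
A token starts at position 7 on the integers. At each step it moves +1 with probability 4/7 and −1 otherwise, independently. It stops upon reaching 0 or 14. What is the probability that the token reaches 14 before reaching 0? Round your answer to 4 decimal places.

Let r = q/p = (3/7)/(4/7) = 3/4. The recurrence P(i) = p·P(i+1) + q·P(i−1) with P(0)=0, P(14)=1 gives P(i) = (1 − r^i)/(1 − r^14).
P(7) = (1 − (3/4)^7) / (1 − (3/4)^14) = 16384/18571 ≈ 0.8822.

0.8822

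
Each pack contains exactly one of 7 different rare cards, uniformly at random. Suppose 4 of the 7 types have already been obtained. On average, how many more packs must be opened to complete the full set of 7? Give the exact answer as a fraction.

77/6

Starting from 4 distinct types, each trial gives a new one with probability (7−i)/7 when i types are held, so the wait for the next new type is 7/(7−i).
E = 7/3 + 7/2 + 7/1 = 77/6.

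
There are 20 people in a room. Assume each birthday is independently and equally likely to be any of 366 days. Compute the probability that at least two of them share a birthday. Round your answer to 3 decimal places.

It's easier to compute the probability that all 20 are distinct.
P(all distinct) = 366/366 · 365/366 · ··· · 347/366 ≈ 0.589.
So the probability of at least one match is 1 − 0.589 = 0.411.

0.411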